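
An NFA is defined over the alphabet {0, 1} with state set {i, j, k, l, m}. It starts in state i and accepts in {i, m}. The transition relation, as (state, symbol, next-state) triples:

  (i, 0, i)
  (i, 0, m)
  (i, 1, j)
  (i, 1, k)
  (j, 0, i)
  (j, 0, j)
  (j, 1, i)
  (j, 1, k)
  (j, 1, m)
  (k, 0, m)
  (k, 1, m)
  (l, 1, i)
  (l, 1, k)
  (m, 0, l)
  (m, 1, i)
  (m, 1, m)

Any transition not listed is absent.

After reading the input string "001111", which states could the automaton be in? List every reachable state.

Start in {i}.
Read '0': i→{i, m}; now {i, m}.
Read '0': i→{i, m}, m→{l}; now {i, l, m}.
Read '1': i→{j, k}, l→{i, k}, m→{i, m}; now {i, j, k, m}.
Read '1': i→{j, k}, j→{i, k, m}, k→{m}, m→{i, m}; now {i, j, k, m}.
Read '1': i→{j, k}, j→{i, k, m}, k→{m}, m→{i, m}; now {i, j, k, m}.
Read '1': i→{j, k}, j→{i, k, m}, k→{m}, m→{i, m}; now {i, j, k, m}.

{i, j, k, m}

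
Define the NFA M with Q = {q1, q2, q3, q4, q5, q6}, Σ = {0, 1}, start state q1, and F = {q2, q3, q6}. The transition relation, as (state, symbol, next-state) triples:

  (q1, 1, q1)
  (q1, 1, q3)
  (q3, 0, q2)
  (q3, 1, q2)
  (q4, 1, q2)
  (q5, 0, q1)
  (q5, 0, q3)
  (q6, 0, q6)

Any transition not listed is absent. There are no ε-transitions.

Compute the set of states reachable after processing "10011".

∅

Start in {q1}.
Read '1': {q1} → {q1, q3}.
Read '0': {q1, q3} → {q2}.
Read '0': {q2} → ∅.
The set is empty and remains empty for the remaining 2 symbols.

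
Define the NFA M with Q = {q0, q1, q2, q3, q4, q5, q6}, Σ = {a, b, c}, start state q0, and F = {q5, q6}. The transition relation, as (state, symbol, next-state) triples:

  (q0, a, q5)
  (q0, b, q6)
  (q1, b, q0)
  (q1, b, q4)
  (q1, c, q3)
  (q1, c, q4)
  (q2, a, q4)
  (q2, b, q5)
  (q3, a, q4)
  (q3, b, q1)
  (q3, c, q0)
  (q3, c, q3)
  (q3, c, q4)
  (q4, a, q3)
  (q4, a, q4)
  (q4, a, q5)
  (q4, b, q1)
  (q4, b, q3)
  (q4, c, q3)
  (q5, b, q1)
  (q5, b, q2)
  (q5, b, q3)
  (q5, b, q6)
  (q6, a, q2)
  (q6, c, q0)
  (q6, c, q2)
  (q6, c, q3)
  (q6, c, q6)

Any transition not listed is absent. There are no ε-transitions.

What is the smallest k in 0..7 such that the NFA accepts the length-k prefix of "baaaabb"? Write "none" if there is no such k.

Start in {q0}.
Read 'b': q0→{q6}; now {q6}.
None of the earlier sets intersect F, but {q6} does.

1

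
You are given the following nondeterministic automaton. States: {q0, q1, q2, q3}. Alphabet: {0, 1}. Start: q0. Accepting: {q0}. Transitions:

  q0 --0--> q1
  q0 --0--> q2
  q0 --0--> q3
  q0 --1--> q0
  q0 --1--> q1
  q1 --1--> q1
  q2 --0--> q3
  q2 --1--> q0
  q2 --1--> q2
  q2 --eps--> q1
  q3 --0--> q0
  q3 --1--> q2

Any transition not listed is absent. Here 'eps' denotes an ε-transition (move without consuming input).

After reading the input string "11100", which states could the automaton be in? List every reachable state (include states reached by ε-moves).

{q0, q3}

Start in {q0}.
Read '1': {q0} → {q0, q1}.
Read '1': {q0, q1} → {q0, q1}.
Read '1': {q0, q1} → {q0, q1}.
Read '0': {q0, q1} → {q1, q2, q3}.
Read '0': {q1, q2, q3} → {q0, q3}.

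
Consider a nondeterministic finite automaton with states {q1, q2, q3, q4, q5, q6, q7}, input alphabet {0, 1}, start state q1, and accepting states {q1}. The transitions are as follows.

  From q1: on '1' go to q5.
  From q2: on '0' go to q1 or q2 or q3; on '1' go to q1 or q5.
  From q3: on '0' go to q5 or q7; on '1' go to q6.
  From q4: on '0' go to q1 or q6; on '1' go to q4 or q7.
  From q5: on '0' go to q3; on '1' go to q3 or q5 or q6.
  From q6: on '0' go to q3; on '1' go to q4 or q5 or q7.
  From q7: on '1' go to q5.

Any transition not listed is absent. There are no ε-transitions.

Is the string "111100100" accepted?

Start in {q1}.
Read '1': q1→{q5}; now {q5}.
Read '1': q5→{q3, q5, q6}; now {q3, q5, q6}.
Read '1': q3→{q6}, q5→{q3, q5, q6}, q6→{q4, q5, q7}; now {q3, q4, q5, q6, q7}.
Read '1': q3→{q6}, q4→{q4, q7}, q5→{q3, q5, q6}, q6→{q4, q5, q7}, q7→{q5}; now {q3, q4, q5, q6, q7}.
Read '0': q3→{q5, q7}, q4→{q1, q6}, q5→{q3}, q6→{q3}, q7→∅; now {q1, q3, q5, q6, q7}.
Read '0': q1→∅, q3→{q5, q7}, q5→{q3}, q6→{q3}, q7→∅; now {q3, q5, q7}.
Read '1': q3→{q6}, q5→{q3, q5, q6}, q7→{q5}; now {q3, q5, q6}.
Read '0': q3→{q5, q7}, q5→{q3}, q6→{q3}; now {q3, q5, q7}.
Read '0': q3→{q5, q7}, q5→{q3}, q7→∅; now {q3, q5, q7}.
The final set {q3, q5, q7} contains no accepting state.

No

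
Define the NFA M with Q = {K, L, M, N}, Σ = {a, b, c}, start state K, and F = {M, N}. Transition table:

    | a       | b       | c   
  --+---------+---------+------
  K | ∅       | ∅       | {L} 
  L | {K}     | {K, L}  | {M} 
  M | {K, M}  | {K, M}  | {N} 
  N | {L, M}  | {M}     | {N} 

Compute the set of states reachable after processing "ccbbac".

{L, N}

Start in {K}.
Read 'c': K→{L}; now {L}.
Read 'c': L→{M}; now {M}.
Read 'b': M→{K, M}; now {K, M}.
Read 'b': K→∅, M→{K, M}; now {K, M}.
Read 'a': K→∅, M→{K, M}; now {K, M}.
Read 'c': K→{L}, M→{N}; now {L, N}.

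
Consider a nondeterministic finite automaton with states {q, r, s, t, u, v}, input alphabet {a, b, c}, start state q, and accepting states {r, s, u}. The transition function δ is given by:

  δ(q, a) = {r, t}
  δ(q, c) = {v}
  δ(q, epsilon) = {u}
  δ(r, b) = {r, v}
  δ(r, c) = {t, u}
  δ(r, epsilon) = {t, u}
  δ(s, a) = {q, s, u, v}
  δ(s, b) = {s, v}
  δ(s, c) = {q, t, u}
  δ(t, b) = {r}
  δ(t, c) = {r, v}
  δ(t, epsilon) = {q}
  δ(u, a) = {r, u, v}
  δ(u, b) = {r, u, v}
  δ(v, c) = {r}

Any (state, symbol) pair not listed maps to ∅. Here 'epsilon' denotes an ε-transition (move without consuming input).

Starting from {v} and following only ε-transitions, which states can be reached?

{v}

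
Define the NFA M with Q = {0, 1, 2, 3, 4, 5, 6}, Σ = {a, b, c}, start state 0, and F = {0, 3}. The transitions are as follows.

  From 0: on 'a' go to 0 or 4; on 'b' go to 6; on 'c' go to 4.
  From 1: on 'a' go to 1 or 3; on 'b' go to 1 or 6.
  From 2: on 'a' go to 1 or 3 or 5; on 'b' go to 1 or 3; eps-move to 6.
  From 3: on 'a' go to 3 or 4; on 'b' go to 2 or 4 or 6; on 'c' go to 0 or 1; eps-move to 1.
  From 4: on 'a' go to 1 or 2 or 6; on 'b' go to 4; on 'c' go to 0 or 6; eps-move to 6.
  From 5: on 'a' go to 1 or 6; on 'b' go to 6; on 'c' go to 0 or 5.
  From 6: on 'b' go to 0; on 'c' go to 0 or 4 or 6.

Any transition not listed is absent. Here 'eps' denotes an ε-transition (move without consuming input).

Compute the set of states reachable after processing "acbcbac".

{0, 4, 6}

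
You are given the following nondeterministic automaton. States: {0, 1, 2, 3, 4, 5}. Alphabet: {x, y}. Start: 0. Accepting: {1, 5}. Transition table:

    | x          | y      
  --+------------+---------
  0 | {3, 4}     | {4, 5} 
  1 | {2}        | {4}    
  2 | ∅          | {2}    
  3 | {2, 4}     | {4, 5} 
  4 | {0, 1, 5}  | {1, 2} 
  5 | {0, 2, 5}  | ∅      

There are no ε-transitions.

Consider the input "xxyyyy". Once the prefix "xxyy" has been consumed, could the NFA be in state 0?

No

Start in {0}.
Read 'x': 0→{3, 4}; now {3, 4}.
Read 'x': 3→{2, 4}, 4→{0, 1, 5}; now {0, 1, 2, 4, 5}.
Read 'y': 0→{4, 5}, 1→{4}, 2→{2}, 4→{1, 2}, 5→∅; now {1, 2, 4, 5}.
Read 'y': 1→{4}, 2→{2}, 4→{1, 2}, 5→∅; now {1, 2, 4}.
State 0 is not in {1, 2, 4}.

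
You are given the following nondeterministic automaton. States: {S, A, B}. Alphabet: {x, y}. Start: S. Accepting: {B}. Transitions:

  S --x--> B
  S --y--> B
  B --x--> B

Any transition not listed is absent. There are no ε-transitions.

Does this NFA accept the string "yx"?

Yes

Start in {S}.
Read 'y': S→{B}; now {B}.
Read 'x': B→{B}; now {B}.
The final set {B} contains the accepting state B.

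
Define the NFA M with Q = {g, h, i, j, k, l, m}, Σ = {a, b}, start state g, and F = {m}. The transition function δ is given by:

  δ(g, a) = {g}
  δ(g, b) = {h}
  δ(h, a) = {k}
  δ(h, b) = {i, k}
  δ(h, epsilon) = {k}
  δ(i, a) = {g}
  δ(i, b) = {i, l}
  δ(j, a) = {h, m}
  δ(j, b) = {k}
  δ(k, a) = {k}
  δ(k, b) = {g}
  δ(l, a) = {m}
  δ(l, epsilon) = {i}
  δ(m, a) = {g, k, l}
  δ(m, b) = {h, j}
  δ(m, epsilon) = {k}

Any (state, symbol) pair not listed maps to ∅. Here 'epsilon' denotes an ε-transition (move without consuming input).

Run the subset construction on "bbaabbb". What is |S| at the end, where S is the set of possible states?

Start in {g}.
Read 'b': g→{h}; union {h}; ε-closure = {h, k}.
Read 'b': h→{i, k}, k→{g}; now {g, i, k}.
Read 'a': g→{g}, i→{g}, k→{k}; now {g, k}.
Read 'a': g→{g}, k→{k}; now {g, k}.
Read 'b': g→{h}, k→{g}; union {g, h}; ε-closure = {g, h, k}.
Read 'b': g→{h}, h→{i, k}, k→{g}; now {g, h, i, k}.
Read 'b': g→{h}, h→{i, k}, i→{i, l}, k→{g}; now {g, h, i, k, l}.
That set has 5 states.

5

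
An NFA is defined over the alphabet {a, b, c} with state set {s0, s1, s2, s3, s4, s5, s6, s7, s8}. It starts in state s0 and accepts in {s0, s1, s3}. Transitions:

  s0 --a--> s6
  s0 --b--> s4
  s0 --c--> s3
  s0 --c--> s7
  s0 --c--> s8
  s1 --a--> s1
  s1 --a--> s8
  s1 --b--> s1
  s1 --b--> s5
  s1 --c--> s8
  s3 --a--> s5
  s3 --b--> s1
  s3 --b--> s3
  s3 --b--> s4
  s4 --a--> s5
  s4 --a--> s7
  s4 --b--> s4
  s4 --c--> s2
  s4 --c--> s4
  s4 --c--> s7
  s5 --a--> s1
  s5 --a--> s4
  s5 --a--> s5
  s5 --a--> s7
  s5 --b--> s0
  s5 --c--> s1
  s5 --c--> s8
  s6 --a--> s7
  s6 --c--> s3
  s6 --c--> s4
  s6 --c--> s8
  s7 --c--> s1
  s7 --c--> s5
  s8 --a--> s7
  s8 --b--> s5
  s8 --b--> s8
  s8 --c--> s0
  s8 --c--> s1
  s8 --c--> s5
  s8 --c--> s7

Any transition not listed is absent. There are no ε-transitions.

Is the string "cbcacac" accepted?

Yes

Start in {s0}.
Read 'c': {s0} → {s3, s7, s8}.
Read 'b': {s3, s7, s8} → {s1, s3, s4, s5, s8}.
Read 'c': {s1, s3, s4, s5, s8} → {s0, s1, s2, s4, s5, s7, s8}.
Read 'a': {s0, s1, s2, s4, s5, s7, s8} → {s1, s4, s5, s6, s7, s8}.
Read 'c': {s1, s4, s5, s6, s7, s8} → {s0, s1, s2, s3, s4, s5, s7, s8}.
Read 'a': {s0, s1, s2, s3, s4, s5, s7, s8} → {s1, s4, s5, s6, s7, s8}.
Read 'c': {s1, s4, s5, s6, s7, s8} → {s0, s1, s2, s3, s4, s5, s7, s8}.
The final set {s0, s1, s2, s3, s4, s5, s7, s8} contains the accepting states s0, s1, s3.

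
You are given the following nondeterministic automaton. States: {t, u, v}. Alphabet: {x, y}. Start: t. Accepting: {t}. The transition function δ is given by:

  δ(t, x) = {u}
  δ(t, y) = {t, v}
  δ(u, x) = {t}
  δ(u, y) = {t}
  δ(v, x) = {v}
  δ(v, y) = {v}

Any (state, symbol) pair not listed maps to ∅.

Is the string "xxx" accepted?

No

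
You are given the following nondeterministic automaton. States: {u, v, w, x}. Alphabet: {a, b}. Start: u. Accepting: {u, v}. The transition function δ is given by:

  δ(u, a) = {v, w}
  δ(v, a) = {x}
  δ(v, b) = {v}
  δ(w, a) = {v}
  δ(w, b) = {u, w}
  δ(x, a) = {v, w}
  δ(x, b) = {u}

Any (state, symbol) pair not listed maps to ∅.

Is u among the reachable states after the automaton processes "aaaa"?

No

Start in {u}.
Read 'a': u→{v, w}; now {v, w}.
Read 'a': v→{x}, w→{v}; now {v, x}.
Read 'a': v→{x}, x→{v, w}; now {v, w, x}.
Read 'a': v→{x}, w→{v}, x→{v, w}; now {v, w, x}.
State u is not in {v, w, x}.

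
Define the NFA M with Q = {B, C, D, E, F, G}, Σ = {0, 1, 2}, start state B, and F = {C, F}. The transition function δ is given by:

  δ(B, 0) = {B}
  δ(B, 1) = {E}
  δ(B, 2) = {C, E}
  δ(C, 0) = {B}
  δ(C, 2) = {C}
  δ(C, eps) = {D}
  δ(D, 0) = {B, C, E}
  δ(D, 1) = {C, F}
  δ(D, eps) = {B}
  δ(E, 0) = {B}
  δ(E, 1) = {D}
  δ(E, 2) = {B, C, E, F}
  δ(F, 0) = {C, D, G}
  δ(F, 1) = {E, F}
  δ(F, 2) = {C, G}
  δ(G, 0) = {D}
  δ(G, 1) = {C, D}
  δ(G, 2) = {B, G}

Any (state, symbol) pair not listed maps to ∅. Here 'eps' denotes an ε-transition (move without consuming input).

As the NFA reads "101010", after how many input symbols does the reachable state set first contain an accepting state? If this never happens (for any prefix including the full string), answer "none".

Start in {B}.
Read '1': {B} → {E}.
Read '0': {E} → {B}.
Read '1': {B} → {E}.
Read '0': {E} → {B}.
Read '1': {B} → {E}.
Read '0': {E} → {B}.
No reachable set along the way intersects F.

none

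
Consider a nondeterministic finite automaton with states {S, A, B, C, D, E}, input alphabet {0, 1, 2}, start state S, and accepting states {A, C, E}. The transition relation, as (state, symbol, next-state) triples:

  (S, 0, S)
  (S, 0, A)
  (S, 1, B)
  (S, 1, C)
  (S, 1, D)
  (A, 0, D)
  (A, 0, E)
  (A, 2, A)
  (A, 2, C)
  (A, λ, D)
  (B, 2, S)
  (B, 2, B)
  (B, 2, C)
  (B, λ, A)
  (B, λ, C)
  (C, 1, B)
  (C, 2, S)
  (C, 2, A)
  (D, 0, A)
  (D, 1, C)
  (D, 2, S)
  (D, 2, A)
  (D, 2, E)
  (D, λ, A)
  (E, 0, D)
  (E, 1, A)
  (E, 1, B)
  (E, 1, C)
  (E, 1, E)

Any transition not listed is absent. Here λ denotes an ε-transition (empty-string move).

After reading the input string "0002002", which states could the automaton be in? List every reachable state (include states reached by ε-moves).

{S, A, C, D, E}

Start in {S}.
Read '0': {S} → {S, A, D}.
Read '0': {S, A, D} → {S, A, D, E}.
Read '0': {S, A, D, E} → {S, A, D, E}.
Read '2': {S, A, D, E} → {S, A, C, D, E}.
Read '0': {S, A, C, D, E} → {S, A, D, E}.
Read '0': {S, A, D, E} → {S, A, D, E}.
Read '2': {S, A, D, E} → {S, A, C, D, E}.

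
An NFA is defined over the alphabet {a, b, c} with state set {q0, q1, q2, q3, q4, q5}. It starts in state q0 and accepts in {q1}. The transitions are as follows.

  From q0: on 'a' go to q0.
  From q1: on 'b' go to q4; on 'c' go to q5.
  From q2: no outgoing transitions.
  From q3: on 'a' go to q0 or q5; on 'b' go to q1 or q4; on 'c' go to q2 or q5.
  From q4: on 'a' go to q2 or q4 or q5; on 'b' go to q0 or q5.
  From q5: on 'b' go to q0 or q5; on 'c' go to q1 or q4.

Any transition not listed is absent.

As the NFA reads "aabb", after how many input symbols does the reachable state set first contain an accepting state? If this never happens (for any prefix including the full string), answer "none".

Start in {q0}.
Read 'a': {q0} → {q0}.
Read 'a': {q0} → {q0}.
Read 'b': {q0} → ∅.
The set is empty and remains empty for the remaining 1 symbol.
No reachable set along the way intersects F.

none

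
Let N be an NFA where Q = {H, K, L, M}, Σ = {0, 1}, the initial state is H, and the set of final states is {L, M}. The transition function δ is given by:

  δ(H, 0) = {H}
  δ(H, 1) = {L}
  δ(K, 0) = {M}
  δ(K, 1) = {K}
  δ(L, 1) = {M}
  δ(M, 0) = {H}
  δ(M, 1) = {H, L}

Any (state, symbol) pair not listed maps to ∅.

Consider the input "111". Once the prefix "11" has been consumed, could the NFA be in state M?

Yes

Start in {H}.
Read '1': {H} → {L}.
Read '1': {L} → {M}.
State M is in {M}.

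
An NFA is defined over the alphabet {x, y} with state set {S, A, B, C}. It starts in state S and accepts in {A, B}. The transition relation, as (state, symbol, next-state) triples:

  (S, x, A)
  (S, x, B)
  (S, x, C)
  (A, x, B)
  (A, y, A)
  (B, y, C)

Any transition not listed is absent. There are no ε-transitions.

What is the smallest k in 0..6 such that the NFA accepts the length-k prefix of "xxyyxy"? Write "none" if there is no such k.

Start in {S}.
Read 'x': S→{A, B, C}; now {A, B, C}.
None of the earlier sets intersect F, but {A, B, C} does.

1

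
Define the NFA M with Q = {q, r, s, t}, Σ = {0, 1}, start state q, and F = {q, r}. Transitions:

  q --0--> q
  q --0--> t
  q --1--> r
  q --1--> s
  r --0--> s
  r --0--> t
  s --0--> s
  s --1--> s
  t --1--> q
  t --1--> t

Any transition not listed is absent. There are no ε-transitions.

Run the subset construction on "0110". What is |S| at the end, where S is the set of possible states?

3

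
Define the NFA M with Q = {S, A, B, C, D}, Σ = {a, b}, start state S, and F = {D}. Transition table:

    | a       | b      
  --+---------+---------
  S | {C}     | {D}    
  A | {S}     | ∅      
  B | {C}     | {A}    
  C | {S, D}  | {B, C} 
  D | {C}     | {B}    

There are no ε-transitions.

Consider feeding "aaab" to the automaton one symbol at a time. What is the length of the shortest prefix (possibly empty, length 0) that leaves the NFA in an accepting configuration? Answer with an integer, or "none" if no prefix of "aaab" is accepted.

Start in {S}.
Read 'a': {S} → {C}.
Read 'a': {C} → {S, D}.
None of the earlier sets intersect F, but {S, D} does.

2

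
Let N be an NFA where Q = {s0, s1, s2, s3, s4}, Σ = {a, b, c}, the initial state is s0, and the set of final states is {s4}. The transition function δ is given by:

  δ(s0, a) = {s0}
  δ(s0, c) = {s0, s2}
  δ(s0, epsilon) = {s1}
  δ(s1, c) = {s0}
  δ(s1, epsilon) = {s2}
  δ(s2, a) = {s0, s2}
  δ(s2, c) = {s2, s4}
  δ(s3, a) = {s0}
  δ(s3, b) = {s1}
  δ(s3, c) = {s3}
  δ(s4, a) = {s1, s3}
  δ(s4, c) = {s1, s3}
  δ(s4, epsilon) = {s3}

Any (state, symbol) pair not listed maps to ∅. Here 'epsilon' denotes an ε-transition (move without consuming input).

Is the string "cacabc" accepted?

Start: ε-closure({s0}) = {s0, s1, s2}.
Read 'c': s0→{s0, s2}, s1→{s0}, s2→{s2, s4}; union {s0, s2, s4}; ε-closure = {s0, s1, s2, s3, s4}.
Read 'a': s0→{s0}, s1→∅, s2→{s0, s2}, s3→{s0}, s4→{s1, s3}; now {s0, s1, s2, s3}.
Read 'c': s0→{s0, s2}, s1→{s0}, s2→{s2, s4}, s3→{s3}; union {s0, s2, s3, s4}; ε-closure = {s0, s1, s2, s3, s4}.
Read 'a': s0→{s0}, s1→∅, s2→{s0, s2}, s3→{s0}, s4→{s1, s3}; now {s0, s1, s2, s3}.
Read 'b': s0→∅, s1→∅, s2→∅, s3→{s1}; union {s1}; ε-closure = {s1, s2}.
Read 'c': s1→{s0}, s2→{s2, s4}; union {s0, s2, s4}; ε-closure = {s0, s1, s2, s3, s4}.
The final set {s0, s1, s2, s3, s4} contains the accepting state s4.

Yes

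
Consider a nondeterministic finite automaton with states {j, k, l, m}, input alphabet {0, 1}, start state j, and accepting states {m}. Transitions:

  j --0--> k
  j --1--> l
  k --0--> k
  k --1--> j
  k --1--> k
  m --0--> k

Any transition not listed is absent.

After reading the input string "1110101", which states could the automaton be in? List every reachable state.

∅

Start in {j}.
Read '1': j→{l}; now {l}.
Read '1': l→∅; now ∅.
The set is empty and remains empty for the remaining 5 symbols.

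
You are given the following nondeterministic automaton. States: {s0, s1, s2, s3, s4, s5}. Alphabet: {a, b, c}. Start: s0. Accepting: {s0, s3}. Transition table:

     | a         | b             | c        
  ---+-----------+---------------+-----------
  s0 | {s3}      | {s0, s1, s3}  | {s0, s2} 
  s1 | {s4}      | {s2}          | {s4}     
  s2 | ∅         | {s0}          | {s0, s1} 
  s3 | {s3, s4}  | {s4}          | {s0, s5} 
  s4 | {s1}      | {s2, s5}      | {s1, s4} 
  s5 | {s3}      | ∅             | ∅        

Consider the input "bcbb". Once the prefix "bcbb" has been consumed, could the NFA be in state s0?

Start in {s0}.
Read 'b': s0→{s0, s1, s3}; now {s0, s1, s3}.
Read 'c': s0→{s0, s2}, s1→{s4}, s3→{s0, s5}; now {s0, s2, s4, s5}.
Read 'b': s0→{s0, s1, s3}, s2→{s0}, s4→{s2, s5}, s5→∅; now {s0, s1, s2, s3, s5}.
Read 'b': s0→{s0, s1, s3}, s1→{s2}, s2→{s0}, s3→{s4}, s5→∅; now {s0, s1, s2, s3, s4}.
State s0 is in {s0, s1, s2, s3, s4}.

Yes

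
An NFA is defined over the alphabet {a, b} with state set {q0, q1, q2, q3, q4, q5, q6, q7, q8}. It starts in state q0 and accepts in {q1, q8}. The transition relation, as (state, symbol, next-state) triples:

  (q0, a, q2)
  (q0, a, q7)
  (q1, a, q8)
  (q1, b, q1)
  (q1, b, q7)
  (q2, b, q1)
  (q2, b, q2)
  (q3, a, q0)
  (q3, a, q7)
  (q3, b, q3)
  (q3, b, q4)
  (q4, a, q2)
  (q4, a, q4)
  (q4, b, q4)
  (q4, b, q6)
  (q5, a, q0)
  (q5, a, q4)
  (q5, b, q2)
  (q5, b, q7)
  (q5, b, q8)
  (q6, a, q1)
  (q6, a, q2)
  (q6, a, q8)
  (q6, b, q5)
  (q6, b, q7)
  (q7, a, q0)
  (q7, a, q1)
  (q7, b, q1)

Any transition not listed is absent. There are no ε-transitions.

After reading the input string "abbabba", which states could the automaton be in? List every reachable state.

Start in {q0}.
Read 'a': q0→{q2, q7}; now {q2, q7}.
Read 'b': q2→{q1, q2}, q7→{q1}; now {q1, q2}.
Read 'b': q1→{q1, q7}, q2→{q1, q2}; now {q1, q2, q7}.
Read 'a': q1→{q8}, q2→∅, q7→{q0, q1}; now {q0, q1, q8}.
Read 'b': q0→∅, q1→{q1, q7}, q8→∅; now {q1, q7}.
Read 'b': q1→{q1, q7}, q7→{q1}; now {q1, q7}.
Read 'a': q1→{q8}, q7→{q0, q1}; now {q0, q1, q8}.

{q0, q1, q8}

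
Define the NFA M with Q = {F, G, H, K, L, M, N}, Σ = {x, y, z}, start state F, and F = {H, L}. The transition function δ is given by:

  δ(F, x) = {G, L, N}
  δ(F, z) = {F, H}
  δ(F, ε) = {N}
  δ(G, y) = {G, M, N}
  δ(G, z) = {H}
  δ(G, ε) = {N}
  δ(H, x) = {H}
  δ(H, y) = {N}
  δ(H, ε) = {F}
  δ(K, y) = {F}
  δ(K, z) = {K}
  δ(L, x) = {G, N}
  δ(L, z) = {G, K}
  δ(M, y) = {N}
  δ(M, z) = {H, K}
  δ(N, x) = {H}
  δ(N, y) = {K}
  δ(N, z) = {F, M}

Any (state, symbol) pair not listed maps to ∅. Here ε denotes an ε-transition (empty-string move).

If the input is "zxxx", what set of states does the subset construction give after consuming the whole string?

{F, G, H, L, N}

Start: ε-closure({F}) = {F, N}.
Read 'z': {F, N} → {F, H, M, N}.
Read 'x': {F, H, M, N} → {F, G, H, L, N}.
Read 'x': {F, G, H, L, N} → {F, G, H, L, N}.
Read 'x': {F, G, H, L, N} → {F, G, H, L, N}.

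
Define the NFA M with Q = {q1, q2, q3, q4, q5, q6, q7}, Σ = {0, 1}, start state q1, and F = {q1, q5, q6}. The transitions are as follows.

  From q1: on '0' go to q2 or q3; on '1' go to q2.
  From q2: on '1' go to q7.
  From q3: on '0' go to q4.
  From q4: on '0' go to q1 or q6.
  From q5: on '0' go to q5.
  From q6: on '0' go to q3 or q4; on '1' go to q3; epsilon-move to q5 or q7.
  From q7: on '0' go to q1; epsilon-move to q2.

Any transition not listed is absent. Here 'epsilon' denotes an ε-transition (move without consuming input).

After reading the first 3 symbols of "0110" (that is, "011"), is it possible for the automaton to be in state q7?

Start in {q1}.
Read '0': {q1} → {q2, q3}.
Read '1': {q2, q3} → {q2, q7}.
Read '1': {q2, q7} → {q2, q7}.
State q7 is in {q2, q7}.

Yes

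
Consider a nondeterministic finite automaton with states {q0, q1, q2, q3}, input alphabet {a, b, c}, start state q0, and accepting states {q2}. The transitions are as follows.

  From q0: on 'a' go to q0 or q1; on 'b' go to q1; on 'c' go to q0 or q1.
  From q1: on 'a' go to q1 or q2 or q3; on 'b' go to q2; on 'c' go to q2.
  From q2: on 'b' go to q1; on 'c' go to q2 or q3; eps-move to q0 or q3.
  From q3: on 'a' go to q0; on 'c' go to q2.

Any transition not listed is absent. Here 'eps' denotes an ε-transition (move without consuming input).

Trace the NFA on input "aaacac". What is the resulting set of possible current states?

Start in {q0}.
Read 'a': {q0} → {q0, q1}.
Read 'a': {q0, q1} → {q0, q1, q2, q3}.
Read 'a': {q0, q1, q2, q3} → {q0, q1, q2, q3}.
Read 'c': {q0, q1, q2, q3} → {q0, q1, q2, q3}.
Read 'a': {q0, q1, q2, q3} → {q0, q1, q2, q3}.
Read 'c': {q0, q1, q2, q3} → {q0, q1, q2, q3}.

{q0, q1, q2, q3}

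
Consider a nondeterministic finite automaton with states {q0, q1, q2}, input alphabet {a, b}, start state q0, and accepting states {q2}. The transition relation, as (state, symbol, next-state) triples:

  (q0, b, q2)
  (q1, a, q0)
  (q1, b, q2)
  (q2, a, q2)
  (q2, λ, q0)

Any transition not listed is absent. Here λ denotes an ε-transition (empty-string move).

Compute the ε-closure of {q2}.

{q0, q2}

Begin with {q2}.
ε-move q2 → q0; add q0.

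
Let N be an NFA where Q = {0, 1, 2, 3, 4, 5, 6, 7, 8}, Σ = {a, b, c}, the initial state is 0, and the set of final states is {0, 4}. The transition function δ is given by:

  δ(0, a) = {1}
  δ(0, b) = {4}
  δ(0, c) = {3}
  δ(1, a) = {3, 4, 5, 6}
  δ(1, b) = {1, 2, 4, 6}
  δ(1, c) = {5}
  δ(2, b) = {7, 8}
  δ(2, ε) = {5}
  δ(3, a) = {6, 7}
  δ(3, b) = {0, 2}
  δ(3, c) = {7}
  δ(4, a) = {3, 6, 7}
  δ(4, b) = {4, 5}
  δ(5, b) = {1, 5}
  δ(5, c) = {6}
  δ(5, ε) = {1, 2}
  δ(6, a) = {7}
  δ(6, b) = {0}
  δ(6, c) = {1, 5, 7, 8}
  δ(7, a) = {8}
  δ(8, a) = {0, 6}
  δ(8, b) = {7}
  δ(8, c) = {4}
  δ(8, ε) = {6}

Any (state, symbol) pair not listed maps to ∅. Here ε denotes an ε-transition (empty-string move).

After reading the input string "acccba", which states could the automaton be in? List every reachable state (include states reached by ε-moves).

Start in {0}.
Read 'a': {0} → {1}.
Read 'c': {1} → {1, 2, 5}.
Read 'c': {1, 2, 5} → {1, 2, 5, 6}.
Read 'c': {1, 2, 5, 6} → {1, 2, 5, 6, 7, 8}.
Read 'b': {1, 2, 5, 6, 7, 8} → {0, 1, 2, 4, 5, 6, 7, 8}.
Read 'a': {0, 1, 2, 4, 5, 6, 7, 8} → {0, 1, 2, 3, 4, 5, 6, 7, 8}.

{0, 1, 2, 3, 4, 5, 6, 7, 8}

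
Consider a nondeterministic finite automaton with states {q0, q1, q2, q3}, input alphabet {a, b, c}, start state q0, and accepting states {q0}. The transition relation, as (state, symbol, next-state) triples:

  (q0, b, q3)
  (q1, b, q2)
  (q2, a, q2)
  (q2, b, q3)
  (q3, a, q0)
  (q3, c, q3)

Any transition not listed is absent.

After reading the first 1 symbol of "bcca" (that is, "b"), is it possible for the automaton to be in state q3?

Start in {q0}.
Read 'b': q0→{q3}; now {q3}.
State q3 is in {q3}.

Yes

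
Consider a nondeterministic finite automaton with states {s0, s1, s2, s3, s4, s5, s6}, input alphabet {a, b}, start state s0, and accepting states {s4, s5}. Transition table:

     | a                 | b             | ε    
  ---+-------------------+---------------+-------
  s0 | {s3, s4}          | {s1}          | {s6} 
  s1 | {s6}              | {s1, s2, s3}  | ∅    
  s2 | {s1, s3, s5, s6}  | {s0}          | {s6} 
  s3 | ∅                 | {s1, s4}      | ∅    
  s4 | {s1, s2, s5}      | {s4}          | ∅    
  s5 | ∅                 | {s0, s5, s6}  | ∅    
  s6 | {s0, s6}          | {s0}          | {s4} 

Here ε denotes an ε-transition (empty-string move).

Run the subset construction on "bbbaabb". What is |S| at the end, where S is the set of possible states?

7

Start: ε-closure({s0}) = {s0, s4, s6}.
Read 'b': s0→{s1}, s4→{s4}, s6→{s0}; union {s0, s1, s4}; ε-closure = {s0, s1, s4, s6}.
Read 'b': s0→{s1}, s1→{s1, s2, s3}, s4→{s4}, s6→{s0}; union {s0, s1, s2, s3, s4}; ε-closure = {s0, s1, s2, s3, s4, s6}.
Read 'b': s0→{s1}, s1→{s1, s2, s3}, s2→{s0}, s3→{s1, s4}, s4→{s4}, s6→{s0}; union {s0, s1, s2, s3, s4}; ε-closure = {s0, s1, s2, s3, s4, s6}.
Read 'a': s0→{s3, s4}, s1→{s6}, s2→{s1, s3, s5, s6}, s3→∅, s4→{s1, s2, s5}, s6→{s0, s6}; now {s0, s1, s2, s3, s4, s5, s6}.
Read 'a': s0→{s3, s4}, s1→{s6}, s2→{s1, s3, s5, s6}, s3→∅, s4→{s1, s2, s5}, s5→∅, s6→{s0, s6}; now {s0, s1, s2, s3, s4, s5, s6}.
Read 'b': s0→{s1}, s1→{s1, s2, s3}, s2→{s0}, s3→{s1, s4}, s4→{s4}, s5→{s0, s5, s6}, s6→{s0}; now {s0, s1, s2, s3, s4, s5, s6}.
Read 'b': s0→{s1}, s1→{s1, s2, s3}, s2→{s0}, s3→{s1, s4}, s4→{s4}, s5→{s0, s5, s6}, s6→{s0}; now {s0, s1, s2, s3, s4, s5, s6}.
That set has 7 states.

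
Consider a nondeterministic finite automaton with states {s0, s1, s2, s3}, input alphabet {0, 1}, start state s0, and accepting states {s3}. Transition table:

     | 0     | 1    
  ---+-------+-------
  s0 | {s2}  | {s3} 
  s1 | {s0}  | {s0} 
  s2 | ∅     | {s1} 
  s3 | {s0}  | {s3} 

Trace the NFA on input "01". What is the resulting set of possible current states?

Start in {s0}.
Read '0': s0→{s2}; now {s2}.
Read '1': s2→{s1}; now {s1}.

{s1}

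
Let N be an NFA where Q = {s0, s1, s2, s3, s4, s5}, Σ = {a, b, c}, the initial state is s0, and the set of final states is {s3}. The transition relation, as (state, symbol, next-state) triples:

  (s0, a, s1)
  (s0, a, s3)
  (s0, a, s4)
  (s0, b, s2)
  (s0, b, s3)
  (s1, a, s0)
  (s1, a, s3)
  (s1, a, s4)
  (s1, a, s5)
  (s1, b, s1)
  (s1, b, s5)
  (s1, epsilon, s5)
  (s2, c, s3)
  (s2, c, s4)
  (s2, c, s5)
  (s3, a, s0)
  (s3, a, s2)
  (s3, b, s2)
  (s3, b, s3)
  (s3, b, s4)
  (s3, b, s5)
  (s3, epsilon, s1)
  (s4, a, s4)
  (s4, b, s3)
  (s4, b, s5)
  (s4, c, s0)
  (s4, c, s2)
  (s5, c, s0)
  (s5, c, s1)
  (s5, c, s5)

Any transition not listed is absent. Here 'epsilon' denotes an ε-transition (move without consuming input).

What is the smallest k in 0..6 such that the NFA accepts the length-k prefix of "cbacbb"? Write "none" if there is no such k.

none

Start in {s0}.
Read 'c': s0→∅; now ∅.
The set is empty and remains empty for the remaining 5 symbols.
No reachable set along the way intersects F.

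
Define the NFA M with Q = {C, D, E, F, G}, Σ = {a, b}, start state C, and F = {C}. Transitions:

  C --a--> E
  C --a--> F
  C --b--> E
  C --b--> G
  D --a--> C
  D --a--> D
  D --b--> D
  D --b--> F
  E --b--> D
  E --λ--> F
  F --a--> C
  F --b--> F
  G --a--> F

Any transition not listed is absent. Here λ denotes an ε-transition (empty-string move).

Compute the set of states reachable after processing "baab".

{D, E, F, G}

Start in {C}.
Read 'b': {C} → {E, F, G}.
Read 'a': {E, F, G} → {C, F}.
Read 'a': {C, F} → {C, E, F}.
Read 'b': {C, E, F} → {D, E, F, G}.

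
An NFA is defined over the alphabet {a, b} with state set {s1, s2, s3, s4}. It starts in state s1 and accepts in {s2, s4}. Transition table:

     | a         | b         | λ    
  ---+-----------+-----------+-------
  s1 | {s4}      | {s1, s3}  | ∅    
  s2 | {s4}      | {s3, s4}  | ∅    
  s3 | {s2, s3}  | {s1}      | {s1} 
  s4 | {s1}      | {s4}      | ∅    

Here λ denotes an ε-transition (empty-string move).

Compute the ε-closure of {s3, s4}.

Begin with {s3, s4}.
ε-move s3 → s1; add s1.

{s1, s3, s4}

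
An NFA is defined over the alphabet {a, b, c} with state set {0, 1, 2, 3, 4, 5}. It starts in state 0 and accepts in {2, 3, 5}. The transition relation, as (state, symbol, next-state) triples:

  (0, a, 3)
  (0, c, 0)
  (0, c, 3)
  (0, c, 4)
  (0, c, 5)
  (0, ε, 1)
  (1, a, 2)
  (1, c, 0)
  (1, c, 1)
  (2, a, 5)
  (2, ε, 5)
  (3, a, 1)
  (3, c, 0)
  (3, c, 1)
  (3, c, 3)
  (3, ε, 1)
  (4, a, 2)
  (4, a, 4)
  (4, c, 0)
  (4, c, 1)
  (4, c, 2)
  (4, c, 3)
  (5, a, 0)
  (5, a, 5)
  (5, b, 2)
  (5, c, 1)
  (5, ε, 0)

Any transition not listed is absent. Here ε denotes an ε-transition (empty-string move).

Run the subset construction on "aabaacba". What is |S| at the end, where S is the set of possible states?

5

Start: ε-closure({0}) = {0, 1}.
Read 'a': 0→{3}, 1→{2}; union {2, 3}; ε-closure = {0, 1, 2, 3, 5}.
Read 'a': 0→{3}, 1→{2}, 2→{5}, 3→{1}, 5→{0, 5}; now {0, 1, 2, 3, 5}.
Read 'b': 0→∅, 1→∅, 2→∅, 3→∅, 5→{2}; union {2}; ε-closure = {0, 1, 2, 5}.
Read 'a': 0→{3}, 1→{2}, 2→{5}, 5→{0, 5}; union {0, 2, 3, 5}; ε-closure = {0, 1, 2, 3, 5}.
Read 'a': 0→{3}, 1→{2}, 2→{5}, 3→{1}, 5→{0, 5}; now {0, 1, 2, 3, 5}.
Read 'c': 0→{0, 3, 4, 5}, 1→{0, 1}, 2→∅, 3→{0, 1, 3}, 5→{1}; now {0, 1, 3, 4, 5}.
Read 'b': 0→∅, 1→∅, 3→∅, 4→∅, 5→{2}; union {2}; ε-closure = {0, 1, 2, 5}.
Read 'a': 0→{3}, 1→{2}, 2→{5}, 5→{0, 5}; union {0, 2, 3, 5}; ε-closure = {0, 1, 2, 3, 5}.
That set has 5 states.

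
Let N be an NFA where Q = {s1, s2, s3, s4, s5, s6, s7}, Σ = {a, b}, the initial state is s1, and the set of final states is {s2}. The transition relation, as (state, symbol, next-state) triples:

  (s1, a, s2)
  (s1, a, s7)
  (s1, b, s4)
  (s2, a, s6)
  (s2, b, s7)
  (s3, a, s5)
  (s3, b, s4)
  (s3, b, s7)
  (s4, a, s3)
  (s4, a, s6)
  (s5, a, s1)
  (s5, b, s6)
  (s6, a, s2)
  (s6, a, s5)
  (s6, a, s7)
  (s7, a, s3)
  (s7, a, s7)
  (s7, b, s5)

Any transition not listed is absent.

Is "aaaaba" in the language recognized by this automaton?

Yes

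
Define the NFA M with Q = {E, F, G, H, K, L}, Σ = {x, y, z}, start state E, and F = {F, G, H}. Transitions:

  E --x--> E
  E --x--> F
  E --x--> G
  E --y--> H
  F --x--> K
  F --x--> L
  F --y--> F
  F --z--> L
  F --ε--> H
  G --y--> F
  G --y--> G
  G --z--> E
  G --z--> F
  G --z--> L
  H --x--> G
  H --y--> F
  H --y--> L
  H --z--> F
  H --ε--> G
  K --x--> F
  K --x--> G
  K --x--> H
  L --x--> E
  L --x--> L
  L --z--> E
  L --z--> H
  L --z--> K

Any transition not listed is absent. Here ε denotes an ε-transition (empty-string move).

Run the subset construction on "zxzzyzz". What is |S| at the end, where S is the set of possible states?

0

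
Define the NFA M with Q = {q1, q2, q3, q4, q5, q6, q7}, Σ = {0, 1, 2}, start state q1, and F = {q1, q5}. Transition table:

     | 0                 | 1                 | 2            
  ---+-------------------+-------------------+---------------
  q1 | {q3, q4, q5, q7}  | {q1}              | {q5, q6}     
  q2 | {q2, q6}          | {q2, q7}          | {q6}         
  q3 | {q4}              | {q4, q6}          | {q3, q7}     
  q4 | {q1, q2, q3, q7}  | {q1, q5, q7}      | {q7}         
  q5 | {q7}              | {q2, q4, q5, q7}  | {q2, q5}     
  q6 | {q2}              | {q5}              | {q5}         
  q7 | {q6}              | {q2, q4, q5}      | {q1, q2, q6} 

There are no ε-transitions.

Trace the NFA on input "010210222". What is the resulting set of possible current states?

Start in {q1}.
Read '0': {q1} → {q3, q4, q5, q7}.
Read '1': {q3, q4, q5, q7} → {q1, q2, q4, q5, q6, q7}.
Read '0': {q1, q2, q4, q5, q6, q7} → {q1, q2, q3, q4, q5, q6, q7}.
Read '2': {q1, q2, q3, q4, q5, q6, q7} → {q1, q2, q3, q5, q6, q7}.
Read '1': {q1, q2, q3, q5, q6, q7} → {q1, q2, q4, q5, q6, q7}.
Read '0': {q1, q2, q4, q5, q6, q7} → {q1, q2, q3, q4, q5, q6, q7}.
Read '2': {q1, q2, q3, q4, q5, q6, q7} → {q1, q2, q3, q5, q6, q7}.
Read '2': {q1, q2, q3, q5, q6, q7} → {q1, q2, q3, q5, q6, q7}.
Read '2': {q1, q2, q3, q5, q6, q7} → {q1, q2, q3, q5, q6, q7}.

{q1, q2, q3, q5, q6, q7}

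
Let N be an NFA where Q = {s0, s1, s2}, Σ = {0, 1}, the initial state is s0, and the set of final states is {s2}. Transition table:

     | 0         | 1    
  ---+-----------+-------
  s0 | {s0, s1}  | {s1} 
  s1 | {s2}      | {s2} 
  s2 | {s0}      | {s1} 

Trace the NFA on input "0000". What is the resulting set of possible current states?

Start in {s0}.
Read '0': s0→{s0, s1}; now {s0, s1}.
Read '0': s0→{s0, s1}, s1→{s2}; now {s0, s1, s2}.
Read '0': s0→{s0, s1}, s1→{s2}, s2→{s0}; now {s0, s1, s2}.
Read '0': s0→{s0, s1}, s1→{s2}, s2→{s0}; now {s0, s1, s2}.

{s0, s1, s2}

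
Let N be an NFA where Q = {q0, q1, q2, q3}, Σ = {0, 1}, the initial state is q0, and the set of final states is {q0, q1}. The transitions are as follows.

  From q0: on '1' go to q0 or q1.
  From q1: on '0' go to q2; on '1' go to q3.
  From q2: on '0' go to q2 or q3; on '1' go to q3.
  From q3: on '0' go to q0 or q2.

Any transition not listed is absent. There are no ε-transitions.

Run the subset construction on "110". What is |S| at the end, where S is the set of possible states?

2

Start in {q0}.
Read '1': q0→{q0, q1}; now {q0, q1}.
Read '1': q0→{q0, q1}, q1→{q3}; now {q0, q1, q3}.
Read '0': q0→∅, q1→{q2}, q3→{q0, q2}; now {q0, q2}.
That set has 2 states.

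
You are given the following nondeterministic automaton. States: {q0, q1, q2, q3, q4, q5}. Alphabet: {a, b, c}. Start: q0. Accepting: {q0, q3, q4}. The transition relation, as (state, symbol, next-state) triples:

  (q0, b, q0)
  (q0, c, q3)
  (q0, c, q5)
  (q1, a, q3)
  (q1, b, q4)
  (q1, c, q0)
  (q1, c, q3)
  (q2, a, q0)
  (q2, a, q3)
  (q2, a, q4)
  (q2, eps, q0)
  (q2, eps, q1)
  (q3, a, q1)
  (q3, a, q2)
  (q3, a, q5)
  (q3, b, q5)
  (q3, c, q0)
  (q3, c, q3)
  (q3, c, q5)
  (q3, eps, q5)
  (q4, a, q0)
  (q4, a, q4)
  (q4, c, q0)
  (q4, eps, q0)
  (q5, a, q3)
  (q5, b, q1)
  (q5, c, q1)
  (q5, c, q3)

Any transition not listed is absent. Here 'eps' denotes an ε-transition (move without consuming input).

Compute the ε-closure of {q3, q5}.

{q3, q5}

Begin with {q3, q5}.
No ε-moves leave this set, so the closure equals the set itself.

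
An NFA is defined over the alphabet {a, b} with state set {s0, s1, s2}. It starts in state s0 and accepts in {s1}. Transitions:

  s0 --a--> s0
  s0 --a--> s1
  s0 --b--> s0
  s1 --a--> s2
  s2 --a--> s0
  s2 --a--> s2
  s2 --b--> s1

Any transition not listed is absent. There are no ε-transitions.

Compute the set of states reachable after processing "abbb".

{s0}

Start in {s0}.
Read 'a': {s0} → {s0, s1}.
Read 'b': {s0, s1} → {s0}.
Read 'b': {s0} → {s0}.
Read 'b': {s0} → {s0}.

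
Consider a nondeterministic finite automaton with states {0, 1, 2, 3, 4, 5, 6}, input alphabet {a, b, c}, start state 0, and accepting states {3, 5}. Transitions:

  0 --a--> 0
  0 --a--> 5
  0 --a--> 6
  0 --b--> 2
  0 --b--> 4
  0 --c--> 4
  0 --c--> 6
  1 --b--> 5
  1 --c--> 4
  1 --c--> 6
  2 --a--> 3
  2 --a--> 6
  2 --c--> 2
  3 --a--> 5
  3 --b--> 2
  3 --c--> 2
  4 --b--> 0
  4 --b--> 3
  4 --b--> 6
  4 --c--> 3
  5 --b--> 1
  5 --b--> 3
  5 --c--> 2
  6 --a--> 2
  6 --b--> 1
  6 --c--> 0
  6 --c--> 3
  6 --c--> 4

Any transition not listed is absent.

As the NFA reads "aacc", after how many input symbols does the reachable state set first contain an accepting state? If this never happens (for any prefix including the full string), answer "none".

Start in {0}.
Read 'a': {0} → {0, 5, 6}.
None of the earlier sets intersect F, but {0, 5, 6} does.

1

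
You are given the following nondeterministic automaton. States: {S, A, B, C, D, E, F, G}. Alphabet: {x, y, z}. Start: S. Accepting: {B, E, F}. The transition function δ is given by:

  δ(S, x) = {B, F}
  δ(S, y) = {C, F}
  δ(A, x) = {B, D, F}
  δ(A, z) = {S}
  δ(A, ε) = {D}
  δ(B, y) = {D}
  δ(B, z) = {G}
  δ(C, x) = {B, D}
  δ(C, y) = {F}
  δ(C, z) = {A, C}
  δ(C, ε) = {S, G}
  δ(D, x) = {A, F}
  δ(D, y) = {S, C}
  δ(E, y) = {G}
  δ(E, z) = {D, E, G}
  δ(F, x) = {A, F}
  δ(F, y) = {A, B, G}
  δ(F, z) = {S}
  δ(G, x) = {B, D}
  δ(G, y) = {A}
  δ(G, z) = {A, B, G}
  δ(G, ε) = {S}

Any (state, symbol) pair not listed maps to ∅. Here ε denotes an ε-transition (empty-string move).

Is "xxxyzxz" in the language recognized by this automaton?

No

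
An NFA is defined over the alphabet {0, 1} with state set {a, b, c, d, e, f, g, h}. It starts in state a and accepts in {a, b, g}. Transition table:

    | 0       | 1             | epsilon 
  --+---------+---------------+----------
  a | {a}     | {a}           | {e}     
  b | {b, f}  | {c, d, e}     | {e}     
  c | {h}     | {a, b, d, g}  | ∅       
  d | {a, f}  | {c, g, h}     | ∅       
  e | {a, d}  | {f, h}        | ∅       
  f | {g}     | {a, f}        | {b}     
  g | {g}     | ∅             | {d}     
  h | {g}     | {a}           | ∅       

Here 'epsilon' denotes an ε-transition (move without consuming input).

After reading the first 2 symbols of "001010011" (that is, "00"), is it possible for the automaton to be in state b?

Yes

Start: ε-closure({a}) = {a, e}.
Read '0': a→{a}, e→{a, d}; union {a, d}; ε-closure = {a, d, e}.
Read '0': a→{a}, d→{a, f}, e→{a, d}; union {a, d, f}; ε-closure = {a, b, d, e, f}.
State b is in {a, b, d, e, f}.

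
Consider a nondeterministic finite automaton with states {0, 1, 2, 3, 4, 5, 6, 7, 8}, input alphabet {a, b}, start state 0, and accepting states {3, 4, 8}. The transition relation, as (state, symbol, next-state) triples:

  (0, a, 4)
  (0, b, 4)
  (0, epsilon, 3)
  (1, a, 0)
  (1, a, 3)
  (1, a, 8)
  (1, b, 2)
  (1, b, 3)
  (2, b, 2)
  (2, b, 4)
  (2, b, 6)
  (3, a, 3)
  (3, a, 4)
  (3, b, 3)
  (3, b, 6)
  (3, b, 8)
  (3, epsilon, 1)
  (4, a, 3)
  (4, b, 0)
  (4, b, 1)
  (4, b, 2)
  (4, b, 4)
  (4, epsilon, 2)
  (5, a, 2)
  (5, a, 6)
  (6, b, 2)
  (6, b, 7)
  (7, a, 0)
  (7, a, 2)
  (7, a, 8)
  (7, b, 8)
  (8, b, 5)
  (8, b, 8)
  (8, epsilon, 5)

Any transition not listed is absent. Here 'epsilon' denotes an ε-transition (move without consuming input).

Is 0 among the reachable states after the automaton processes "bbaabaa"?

Yes

Start: ε-closure({0}) = {0, 1, 3}.
Read 'b': {0, 1, 3} → {1, 2, 3, 4, 5, 6, 8}.
Read 'b': {1, 2, 3, 4, 5, 6, 8} → {0, 1, 2, 3, 4, 5, 6, 7, 8}.
Read 'a': {0, 1, 2, 3, 4, 5, 6, 7, 8} → {0, 1, 2, 3, 4, 5, 6, 8}.
Read 'a': {0, 1, 2, 3, 4, 5, 6, 8} → {0, 1, 2, 3, 4, 5, 6, 8}.
Read 'b': {0, 1, 2, 3, 4, 5, 6, 8} → {0, 1, 2, 3, 4, 5, 6, 7, 8}.
Read 'a': {0, 1, 2, 3, 4, 5, 6, 7, 8} → {0, 1, 2, 3, 4, 5, 6, 8}.
Read 'a': {0, 1, 2, 3, 4, 5, 6, 8} → {0, 1, 2, 3, 4, 5, 6, 8}.
State 0 is in {0, 1, 2, 3, 4, 5, 6, 8}.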